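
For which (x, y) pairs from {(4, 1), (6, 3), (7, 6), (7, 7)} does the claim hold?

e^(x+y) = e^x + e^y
None

Testing each pair:
(4, 1): LHS = e^5 ≈ 148.4, RHS = e + e^4 ≈ 57.32 → fails
(6, 3): LHS = e^9 ≈ 8103, RHS = e^3 + e^6 ≈ 423.5 → fails
(7, 6): LHS = e^13 ≈ 442413.4, RHS = e^6 + e^7 ≈ 1500 → fails
(7, 7): LHS = e^14 ≈ 1202604.3, RHS = 2·e^7 ≈ 2193 → fails

No pair satisfies the claim.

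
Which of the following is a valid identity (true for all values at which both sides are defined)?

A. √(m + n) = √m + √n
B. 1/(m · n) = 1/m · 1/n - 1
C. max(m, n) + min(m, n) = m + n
C

A: fails at (6, 7) — LHS = √(13) ≈ 3.606, RHS = √(6) + √(7) ≈ 5.095.
B: fails at (2, 5) — LHS = 1/10, RHS = -9/10.
C: holds — e.g. at (5, 5), both sides equal 10.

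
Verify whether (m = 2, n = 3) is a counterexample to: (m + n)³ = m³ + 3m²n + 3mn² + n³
Substituting m = 2, n = 3:
LHS = (2 + 3)³ = 125
RHS = 2³ + 3·2²·3 + 3·2·3² + 3³ = 125

The sides agree, so this pair does not disprove the claim.

Answer: No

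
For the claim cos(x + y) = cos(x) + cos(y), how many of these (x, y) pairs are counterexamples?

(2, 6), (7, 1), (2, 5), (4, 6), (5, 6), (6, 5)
Testing each pair:
(2, 6): LHS = cos(8) ≈ -0.1455, RHS = cos(2) + cos(6) ≈ 0.544 → counterexample
(7, 1): LHS = cos(8) ≈ -0.1455, RHS = cos(1) + cos(7) ≈ 1.294 → counterexample
(2, 5): LHS = cos(7) ≈ 0.7539, RHS = cos(2) + cos(5) ≈ -0.1325 → counterexample
(4, 6): LHS = cos(10) ≈ -0.8391, RHS = cos(4) + cos(6) ≈ 0.3065 → counterexample
(5, 6): LHS = cos(11) ≈ 0.004426, RHS = cos(5) + cos(6) ≈ 1.244 → counterexample
(6, 5): LHS = cos(11) ≈ 0.004426, RHS = cos(5) + cos(6) ≈ 1.244 → counterexample

That makes 6 counterexamples.

Answer: 6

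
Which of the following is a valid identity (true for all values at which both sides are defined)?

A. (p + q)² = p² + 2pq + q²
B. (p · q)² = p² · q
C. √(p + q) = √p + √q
A: holds — e.g. at (4, 4), both sides equal 64.
B: fails at (1, 2) — LHS = 4, RHS = 2.
C: fails at (1, 3) — LHS = 2, RHS = 1 + √(3) ≈ 2.732.

Answer: A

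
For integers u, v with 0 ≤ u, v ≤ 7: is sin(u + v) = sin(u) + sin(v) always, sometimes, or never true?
Sometimes true

It holds at (u, v) = (2, 0) (both sides equal sin(2) ≈ 0.9093), but fails at (u, v) = (5, 4) (LHS = sin(9) ≈ 0.4121, RHS = sin(5) + sin(4) ≈ -1.716).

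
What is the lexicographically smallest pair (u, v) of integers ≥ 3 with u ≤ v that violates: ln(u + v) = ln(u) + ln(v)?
(u, v) = (3, 3)

Substituting (3, 3) into the claim:
LHS = ln(3 + 3) = ln(6) ≈ 1.792
RHS = ln(3) + ln(3) = 2·ln(3) ≈ 2.197

Since LHS ≠ RHS, this pair disproves the claim, and no lexicographically smaller pair (u ≤ v, integers ≥ 3) does.

For instance (4, 8) is also a counterexample (LHS = ln(12) ≈ 2.485, RHS = ln(4) + ln(8) ≈ 3.466), but it's lexicographically larger.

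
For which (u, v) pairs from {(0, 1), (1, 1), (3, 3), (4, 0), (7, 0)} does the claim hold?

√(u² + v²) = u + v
(0, 1), (4, 0), (7, 0)

Testing each pair:
(0, 1): LHS = 1, RHS = 1 → holds
(1, 1): LHS = √(2) ≈ 1.414, RHS = 2 → fails
(3, 3): LHS = 3·√(2) ≈ 4.243, RHS = 6 → fails
(4, 0): LHS = 4, RHS = 4 → holds
(7, 0): LHS = 7, RHS = 7 → holds

3 of 5 pairs satisfy the claim.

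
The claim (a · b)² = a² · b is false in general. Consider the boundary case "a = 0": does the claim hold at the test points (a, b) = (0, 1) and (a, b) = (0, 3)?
Yes, holds at both test points

At (0, 1): LHS = 0, RHS = 0 → equal
At (0, 3): LHS = 0, RHS = 0 → equal

So the claim does hold at both of these boundary points, even though it is not an identity.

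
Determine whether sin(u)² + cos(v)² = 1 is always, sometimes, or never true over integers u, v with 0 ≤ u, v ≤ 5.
It holds at (u, v) = (3, 3) (both sides equal 1), but fails at (u, v) = (2, 4) (LHS = cos(4)² + sin(2)² ≈ 1.254, RHS = 1).

Answer: Sometimes true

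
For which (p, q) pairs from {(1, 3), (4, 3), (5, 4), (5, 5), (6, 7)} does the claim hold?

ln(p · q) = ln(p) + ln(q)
Testing each pair:
(1, 3): LHS = ln(3) ≈ 1.099, RHS = ln(3) ≈ 1.099 → holds
(4, 3): LHS = ln(12) ≈ 2.485, RHS = ln(3) + ln(4) ≈ 2.485 → holds
(5, 4): LHS = ln(20) ≈ 2.996, RHS = ln(4) + ln(5) ≈ 2.996 → holds
(5, 5): LHS = ln(25) ≈ 3.219, RHS = 2·ln(5) ≈ 3.219 → holds
(6, 7): LHS = ln(42) ≈ 3.738, RHS = ln(6) + ln(7) ≈ 3.738 → holds

Every pair satisfies the claim.

Answer: All pairs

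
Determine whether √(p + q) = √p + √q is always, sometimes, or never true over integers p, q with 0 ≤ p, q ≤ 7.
It holds at (p, q) = (1, 0) (both sides equal 1), but fails at (p, q) = (1, 7) (LHS = 2·√(2) ≈ 2.828, RHS = 1 + √(7) ≈ 3.646).

Answer: Sometimes true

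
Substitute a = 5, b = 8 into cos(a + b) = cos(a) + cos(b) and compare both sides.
LHS = cos(5 + 8) = cos(13) ≈ 0.9074
RHS = cos(5) + cos(8) ≈ 0.1382

LHS ≠ RHS (they differ by about 0.7693), so the equation does not hold here.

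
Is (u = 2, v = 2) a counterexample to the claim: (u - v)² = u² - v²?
No

Substituting u = 2, v = 2:
LHS = (2 - 2)² = 0
RHS = 2² - 2² = 0

The sides agree, so this pair does not disprove the claim.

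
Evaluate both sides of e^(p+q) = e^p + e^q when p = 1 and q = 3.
LHS = e^(1+3) = e^4 ≈ 54.6
RHS = e^1 + e^3 = e + e^3 ≈ 22.8

LHS ≠ RHS (they differ by about 31.79), so the equation does not hold here.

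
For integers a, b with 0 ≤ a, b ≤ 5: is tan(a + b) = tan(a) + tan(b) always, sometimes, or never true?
It holds at (a, b) = (0, 0) (both sides equal 0), but fails at (a, b) = (1, 4) (LHS = tan(5) ≈ -3.381, RHS = tan(4) + tan(1) ≈ 2.715).

Answer: Sometimes true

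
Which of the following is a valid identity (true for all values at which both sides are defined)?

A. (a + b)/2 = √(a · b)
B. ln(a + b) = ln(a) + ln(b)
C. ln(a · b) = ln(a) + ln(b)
C

A: fails at (3, 5) — LHS = 4, RHS = √(15) ≈ 3.873.
B: fails at (3, 7) — LHS = ln(10) ≈ 2.303, RHS = ln(3) + ln(7) ≈ 3.045.
C: holds — e.g. at (2, 3), both sides equal ln(6) ≈ 1.792.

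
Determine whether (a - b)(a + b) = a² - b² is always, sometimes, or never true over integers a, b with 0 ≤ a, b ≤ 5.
The identity holds for every pair in the range. For instance at (a, b) = (2, 4): both sides equal -12.

Answer: Always true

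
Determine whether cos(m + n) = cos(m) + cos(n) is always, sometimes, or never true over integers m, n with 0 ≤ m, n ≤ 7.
Never true

The claim fails for every pair in the range. For instance at (m, n) = (2, 0): LHS = cos(2) ≈ -0.4161, RHS = cos(2) + 1 ≈ 0.5839.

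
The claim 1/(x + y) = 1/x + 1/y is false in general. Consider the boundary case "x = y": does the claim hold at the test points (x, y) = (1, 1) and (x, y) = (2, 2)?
No, fails at both test points

At (1, 1): LHS = 1/2 ≠ RHS = 2
At (2, 2): LHS = 1/4 ≠ RHS = 1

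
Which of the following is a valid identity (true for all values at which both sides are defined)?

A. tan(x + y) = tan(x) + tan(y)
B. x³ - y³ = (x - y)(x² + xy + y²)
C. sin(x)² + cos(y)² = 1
B

A: fails at (1, 4) — LHS = tan(5) ≈ -3.381, RHS = tan(4) + tan(1) ≈ 2.715.
B: holds — e.g. at (1, 3), both sides equal -26.
C: fails at (5, 8) — LHS = cos(8)² + sin(5)² ≈ 0.9407, RHS = 1.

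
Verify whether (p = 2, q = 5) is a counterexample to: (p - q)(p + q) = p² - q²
No

Substituting p = 2, q = 5:
LHS = (2 - 5)(2 + 5) = -21
RHS = 2² - 5² = -21

The sides agree, so this pair does not disprove the claim.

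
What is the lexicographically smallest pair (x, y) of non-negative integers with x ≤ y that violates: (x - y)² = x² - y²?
(x, y) = (0, 1)

Substituting (0, 1) into the claim:
LHS = (0 - 1)² = 1
RHS = 0² - 1² = -1

Since LHS ≠ RHS, this pair disproves the claim, and no lexicographically smaller pair (x ≤ y, non-negative integers) does.

For instance (0, 3) is also a counterexample (LHS = 9, RHS = -9), but it's lexicographically larger.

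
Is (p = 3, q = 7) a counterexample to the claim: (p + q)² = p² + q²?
Yes

Substituting p = 3, q = 7:
LHS = (3 + 7)² = 100
RHS = 3² + 7² = 58

Since LHS ≠ RHS, this pair disproves the claim.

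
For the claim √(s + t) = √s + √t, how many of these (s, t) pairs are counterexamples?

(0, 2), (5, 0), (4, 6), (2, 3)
Testing each pair:
(0, 2): LHS = √(2) ≈ 1.414, RHS = √(2) ≈ 1.414 → satisfies claim
(5, 0): LHS = √(5) ≈ 2.236, RHS = √(5) ≈ 2.236 → satisfies claim
(4, 6): LHS = √(10) ≈ 3.162, RHS = 2 + √(6) ≈ 4.449 → counterexample
(2, 3): LHS = √(5) ≈ 2.236, RHS = √(2) + √(3) ≈ 3.146 → counterexample

That makes 2 counterexamples.

Answer: 2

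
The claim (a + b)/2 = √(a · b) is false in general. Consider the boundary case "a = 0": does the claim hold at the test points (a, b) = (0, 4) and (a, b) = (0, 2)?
No, fails at both test points

At (0, 4): LHS = 2 ≠ RHS = 0
At (0, 2): LHS = 1 ≠ RHS = 0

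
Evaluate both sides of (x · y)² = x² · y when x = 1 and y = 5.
LHS = (1 · 5)² = 25
RHS = 1² · 5 = 5

LHS ≠ RHS, so the equation does not hold here.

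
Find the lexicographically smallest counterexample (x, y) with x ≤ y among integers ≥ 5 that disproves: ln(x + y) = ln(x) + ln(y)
Substituting (5, 5) into the claim:
LHS = ln(5 + 5) = ln(10) ≈ 2.303
RHS = ln(5) + ln(5) = 2·ln(5) ≈ 3.219

Since LHS ≠ RHS, this pair disproves the claim, and no lexicographically smaller pair (x ≤ y, integers ≥ 5) does.

For instance (5, 11) is also a counterexample (LHS = ln(16) ≈ 2.773, RHS = ln(5) + ln(11) ≈ 4.007), but it's lexicographically larger.

Answer: (x, y) = (5, 5)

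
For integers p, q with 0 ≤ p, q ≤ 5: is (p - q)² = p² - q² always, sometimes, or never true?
Sometimes true

It holds at (p, q) = (4, 4) (both sides equal 0), but fails at (p, q) = (1, 5) (LHS = 16, RHS = -24).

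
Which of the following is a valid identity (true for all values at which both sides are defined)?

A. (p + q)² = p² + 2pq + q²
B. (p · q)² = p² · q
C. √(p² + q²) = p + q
A: holds — e.g. at (3, 4), both sides equal 49.
B: fails at (2, 3) — LHS = 36, RHS = 12.
C: fails at (5, 5) — LHS = 5·√(2) ≈ 7.071, RHS = 10.

Answer: A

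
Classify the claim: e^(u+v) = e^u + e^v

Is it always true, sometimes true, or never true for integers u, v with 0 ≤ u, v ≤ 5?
Never true

The claim fails for every pair in the range. For instance at (u, v) = (2, 2): LHS = e^4 ≈ 54.6, RHS = 2·e^2 ≈ 14.78.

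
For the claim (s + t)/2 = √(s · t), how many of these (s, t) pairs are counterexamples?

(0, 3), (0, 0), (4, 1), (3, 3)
2

Testing each pair:
(0, 3): LHS = 3/2, RHS = 0 → counterexample
(0, 0): LHS = 0, RHS = 0 → satisfies claim
(4, 1): LHS = 5/2, RHS = 2 → counterexample
(3, 3): LHS = 3, RHS = 3 → satisfies claim

That makes 2 counterexamples.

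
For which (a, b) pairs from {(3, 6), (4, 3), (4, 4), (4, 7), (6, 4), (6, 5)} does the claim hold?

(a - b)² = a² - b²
Testing each pair:
(3, 6): LHS = 9, RHS = -27 → fails
(4, 3): LHS = 1, RHS = 7 → fails
(4, 4): LHS = 0, RHS = 0 → holds
(4, 7): LHS = 9, RHS = -33 → fails
(6, 4): LHS = 4, RHS = 20 → fails
(6, 5): LHS = 1, RHS = 11 → fails

1 of 6 pairs satisfies the claim.

Answer: (4, 4)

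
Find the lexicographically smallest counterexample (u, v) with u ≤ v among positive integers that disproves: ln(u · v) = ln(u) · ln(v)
Substituting (1, 2) into the claim:
LHS = ln(1 · 2) = ln(2) ≈ 0.6931
RHS = ln(1) · ln(2) = 0

Since LHS ≠ RHS, this pair disproves the claim, and no lexicographically smaller pair (u ≤ v, positive integers) does.

For instance (7, 7) is also a counterexample (LHS = ln(49) ≈ 3.892, RHS = ln(7)² ≈ 3.787), but it's lexicographically larger.

Answer: (u, v) = (1, 2)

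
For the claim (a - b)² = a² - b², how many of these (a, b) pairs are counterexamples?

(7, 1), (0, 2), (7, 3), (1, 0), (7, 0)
Testing each pair:
(7, 1): LHS = 36, RHS = 48 → counterexample
(0, 2): LHS = 4, RHS = -4 → counterexample
(7, 3): LHS = 16, RHS = 40 → counterexample
(1, 0): LHS = 1, RHS = 1 → satisfies claim
(7, 0): LHS = 49, RHS = 49 → satisfies claim

That makes 3 counterexamples.

Answer: 3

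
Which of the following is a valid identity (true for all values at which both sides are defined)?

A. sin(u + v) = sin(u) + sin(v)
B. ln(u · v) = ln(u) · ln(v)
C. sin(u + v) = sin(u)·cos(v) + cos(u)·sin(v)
C

A: fails at (1, 1) — LHS = sin(2) ≈ 0.9093, RHS = 2·sin(1) ≈ 1.683.
B: fails at (1, 5) — LHS = ln(5) ≈ 1.609, RHS = 0.
C: holds — e.g. at (5, 5), both sides equal sin(10) ≈ -0.544.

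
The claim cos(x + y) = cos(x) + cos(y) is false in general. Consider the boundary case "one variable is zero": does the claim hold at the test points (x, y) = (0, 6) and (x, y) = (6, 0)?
No, fails at both test points

At (0, 6): LHS = cos(6) ≈ 0.9602 ≠ RHS = cos(6) + 1 ≈ 1.96
At (6, 0): LHS = cos(6) ≈ 0.9602 ≠ RHS = cos(6) + 1 ≈ 1.96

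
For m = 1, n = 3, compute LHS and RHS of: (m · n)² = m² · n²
LHS = (1 · 3)² = 9
RHS = 1² · 3² = 9

LHS = RHS: the two sides agree.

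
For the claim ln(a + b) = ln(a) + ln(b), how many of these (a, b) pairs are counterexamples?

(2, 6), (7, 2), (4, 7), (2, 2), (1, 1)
4

Testing each pair:
(2, 6): LHS = ln(8) ≈ 2.079, RHS = ln(2) + ln(6) ≈ 2.485 → counterexample
(7, 2): LHS = ln(9) ≈ 2.197, RHS = ln(2) + ln(7) ≈ 2.639 → counterexample
(4, 7): LHS = ln(11) ≈ 2.398, RHS = ln(4) + ln(7) ≈ 3.332 → counterexample
(2, 2): LHS = ln(4) ≈ 1.386, RHS = 2·ln(2) ≈ 1.386 → satisfies claim
(1, 1): LHS = ln(2) ≈ 0.6931, RHS = 0 → counterexample

That makes 4 counterexamples.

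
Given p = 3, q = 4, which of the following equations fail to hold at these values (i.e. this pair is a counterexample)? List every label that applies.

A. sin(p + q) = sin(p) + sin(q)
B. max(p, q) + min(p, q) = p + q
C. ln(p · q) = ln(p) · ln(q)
Evaluating each claim at the given values:
A. LHS = sin(7) ≈ 0.657, RHS = sin(4) + sin(3) ≈ -0.6157 → fails here (LHS ≠ RHS)
B. LHS = 7, RHS = 7 → holds here (LHS = RHS)
C. LHS = ln(12) ≈ 2.485, RHS = ln(3)·ln(4) ≈ 1.523 → fails here (LHS ≠ RHS)

Answer: A, C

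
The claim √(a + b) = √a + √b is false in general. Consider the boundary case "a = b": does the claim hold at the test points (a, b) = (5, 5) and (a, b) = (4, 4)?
No, fails at both test points

At (5, 5): LHS = √(10) ≈ 3.162 ≠ RHS = 2·√(5) ≈ 4.472
At (4, 4): LHS = 2·√(2) ≈ 2.828 ≠ RHS = 4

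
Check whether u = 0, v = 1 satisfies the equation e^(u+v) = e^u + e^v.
Fails

Substituting u = 0, v = 1:

LHS = e^(0+1) = e ≈ 2.718
RHS = e^0 + e^1 = 1 + e ≈ 3.718

LHS ≠ RHS, so the equation does not hold at this point.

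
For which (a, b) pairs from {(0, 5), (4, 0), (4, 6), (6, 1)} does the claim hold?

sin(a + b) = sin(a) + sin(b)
(0, 5), (4, 0)

Testing each pair:
(0, 5): LHS = sin(5) ≈ -0.9589, RHS = sin(5) ≈ -0.9589 → holds
(4, 0): LHS = sin(4) ≈ -0.7568, RHS = sin(4) ≈ -0.7568 → holds
(4, 6): LHS = sin(10) ≈ -0.544, RHS = sin(4) + sin(6) ≈ -1.036 → fails
(6, 1): LHS = sin(7) ≈ 0.657, RHS = sin(6) + sin(1) ≈ 0.5621 → fails

2 of 4 pairs satisfy the claim.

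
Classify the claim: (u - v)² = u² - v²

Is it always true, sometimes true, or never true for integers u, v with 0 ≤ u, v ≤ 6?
It holds at (u, v) = (5, 0) (both sides equal 25), but fails at (u, v) = (4, 2) (LHS = 4, RHS = 12).

Answer: Sometimes true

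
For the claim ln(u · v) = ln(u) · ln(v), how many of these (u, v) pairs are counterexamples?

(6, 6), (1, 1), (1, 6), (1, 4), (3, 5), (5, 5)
5

Testing each pair:
(6, 6): LHS = ln(36) ≈ 3.584, RHS = ln(6)² ≈ 3.21 → counterexample
(1, 1): LHS = 0, RHS = 0 → satisfies claim
(1, 6): LHS = ln(6) ≈ 1.792, RHS = 0 → counterexample
(1, 4): LHS = ln(4) ≈ 1.386, RHS = 0 → counterexample
(3, 5): LHS = ln(15) ≈ 2.708, RHS = ln(3)·ln(5) ≈ 1.768 → counterexample
(5, 5): LHS = ln(25) ≈ 3.219, RHS = ln(5)² ≈ 2.59 → counterexample

That makes 5 counterexamples.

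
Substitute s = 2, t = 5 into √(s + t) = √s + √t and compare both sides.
LHS = √(2 + 5) = √(7) ≈ 2.646
RHS = √2 + √5 = √(2) + √(5) ≈ 3.65

LHS ≠ RHS (they differ by about 1.005), so the equation does not hold here.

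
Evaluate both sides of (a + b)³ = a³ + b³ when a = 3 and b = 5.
LHS = (3 + 5)³ = 512
RHS = 3³ + 5³ = 152

LHS ≠ RHS, so the equation does not hold here.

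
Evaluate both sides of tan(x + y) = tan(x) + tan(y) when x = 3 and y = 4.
LHS = tan(3 + 4) = tan(7) ≈ 0.8714
RHS = tan(3) + tan(4) ≈ 1.015

LHS ≠ RHS (they differ by about 0.1438), so the equation does not hold here.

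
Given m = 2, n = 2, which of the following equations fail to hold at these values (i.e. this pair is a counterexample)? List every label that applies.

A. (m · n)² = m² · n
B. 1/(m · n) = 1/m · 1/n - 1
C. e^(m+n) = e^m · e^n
Evaluating each claim at the given values:
A. LHS = 16, RHS = 8 → fails here (LHS ≠ RHS)
B. LHS = 1/4, RHS = -3/4 → fails here (LHS ≠ RHS)
C. LHS = e^4 ≈ 54.6, RHS = e^4 ≈ 54.6 → holds here (LHS = RHS)

Answer: A, B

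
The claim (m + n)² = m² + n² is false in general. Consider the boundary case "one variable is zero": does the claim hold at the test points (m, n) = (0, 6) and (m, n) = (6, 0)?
Yes, holds at both test points

At (0, 6): LHS = 36, RHS = 36 → equal
At (6, 0): LHS = 36, RHS = 36 → equal

So the claim does hold at both of these boundary points, even though it is not an identity.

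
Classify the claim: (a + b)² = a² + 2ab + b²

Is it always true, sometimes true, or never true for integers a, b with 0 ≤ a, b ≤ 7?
The identity holds for every pair in the range. For instance at (a, b) = (5, 5): both sides equal 100.

Answer: Always true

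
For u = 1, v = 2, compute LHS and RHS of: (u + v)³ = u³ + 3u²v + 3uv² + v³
LHS = (1 + 2)³ = 27
RHS = 1³ + 3·1²·2 + 3·1·2² + 2³ = 27

LHS = RHS: the two sides agree.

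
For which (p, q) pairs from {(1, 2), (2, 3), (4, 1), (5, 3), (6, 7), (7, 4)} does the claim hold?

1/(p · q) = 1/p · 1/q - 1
Testing each pair:
(1, 2): LHS = 1/2, RHS = -1/2 → fails
(2, 3): LHS = 1/6, RHS = -5/6 → fails
(4, 1): LHS = 1/4, RHS = -3/4 → fails
(5, 3): LHS = 1/15, RHS = -14/15 → fails
(6, 7): LHS = 1/42, RHS = -41/42 → fails
(7, 4): LHS = 1/28, RHS = -27/28 → fails

No pair satisfies the claim.

Answer: None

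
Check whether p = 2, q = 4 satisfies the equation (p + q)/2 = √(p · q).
Substituting p = 2, q = 4:

LHS = (2 + 4)/2 = 3
RHS = √(2 · 4) = 2·√(2) ≈ 2.828

LHS ≠ RHS, so the equation does not hold at this point.

Answer: Fails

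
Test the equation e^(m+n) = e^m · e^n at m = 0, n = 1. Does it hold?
Holds

Substituting m = 0, n = 1:

LHS = e^(0+1) = e ≈ 2.718
RHS = e^0 · e^1 = e ≈ 2.718

LHS = RHS, so the equation holds at this point.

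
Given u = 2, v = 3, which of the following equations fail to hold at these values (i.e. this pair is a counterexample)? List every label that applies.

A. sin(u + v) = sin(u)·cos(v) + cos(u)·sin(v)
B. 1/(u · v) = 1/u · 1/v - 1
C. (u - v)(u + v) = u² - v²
Evaluating each claim at the given values:
A. LHS = sin(5) ≈ -0.9589, RHS = sin(2)·cos(3) + sin(3)·cos(2) ≈ -0.9589 → holds here (LHS = RHS)
B. LHS = 1/6, RHS = -5/6 → fails here (LHS ≠ RHS)
C. LHS = -5, RHS = -5 → holds here (LHS = RHS)

Answer: B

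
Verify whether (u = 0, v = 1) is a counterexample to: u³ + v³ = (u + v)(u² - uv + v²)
No

Substituting u = 0, v = 1:
LHS = 0³ + 1³ = 1
RHS = (0 + 1)(0² - 0·1 + 1²) = 1

The sides agree, so this pair does not disprove the claim.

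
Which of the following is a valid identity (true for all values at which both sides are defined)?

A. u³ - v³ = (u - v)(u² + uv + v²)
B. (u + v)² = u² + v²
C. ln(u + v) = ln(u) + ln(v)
A

A: holds — e.g. at (5, 5), both sides equal 0.
B: fails at (3, 4) — LHS = 49, RHS = 25.
C: fails at (2, 4) — LHS = ln(6) ≈ 1.792, RHS = ln(2) + ln(4) ≈ 2.079.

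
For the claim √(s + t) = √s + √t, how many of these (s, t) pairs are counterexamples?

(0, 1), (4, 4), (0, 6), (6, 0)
Testing each pair:
(0, 1): LHS = 1, RHS = 1 → satisfies claim
(4, 4): LHS = 2·√(2) ≈ 2.828, RHS = 4 → counterexample
(0, 6): LHS = √(6) ≈ 2.449, RHS = √(6) ≈ 2.449 → satisfies claim
(6, 0): LHS = √(6) ≈ 2.449, RHS = √(6) ≈ 2.449 → satisfies claim

That makes 1 counterexample.

Answer: 1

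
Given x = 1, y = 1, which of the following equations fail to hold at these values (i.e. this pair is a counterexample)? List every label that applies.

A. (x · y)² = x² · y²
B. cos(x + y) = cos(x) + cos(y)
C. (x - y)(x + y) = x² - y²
Evaluating each claim at the given values:
A. LHS = 1, RHS = 1 → holds here (LHS = RHS)
B. LHS = cos(2) ≈ -0.4161, RHS = 2·cos(1) ≈ 1.081 → fails here (LHS ≠ RHS)
C. LHS = 0, RHS = 0 → holds here (LHS = RHS)

Answer: B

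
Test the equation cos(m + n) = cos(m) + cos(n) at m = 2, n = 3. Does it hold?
Substituting m = 2, n = 3:

LHS = cos(2 + 3) = cos(5) ≈ 0.2837
RHS = cos(2) + cos(3) ≈ -1.406

LHS ≠ RHS, so the equation does not hold at this point.

Answer: Fails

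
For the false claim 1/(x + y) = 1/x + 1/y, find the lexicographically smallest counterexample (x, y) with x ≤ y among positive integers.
Substituting (1, 1) into the claim:
LHS = 1/(1 + 1) = 1/2
RHS = 1/1 + 1/1 = 2

Since LHS ≠ RHS, this pair disproves the claim, and no lexicographically smaller pair (x ≤ y, positive integers) does.

For instance (7, 7) is also a counterexample (LHS = 1/14, RHS = 2/7), but it's lexicographically larger.

Answer: (x, y) = (1, 1)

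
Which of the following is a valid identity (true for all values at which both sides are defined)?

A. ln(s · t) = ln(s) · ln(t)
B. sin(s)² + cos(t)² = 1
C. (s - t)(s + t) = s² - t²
C

A: fails at (2, 3) — LHS = ln(6) ≈ 1.792, RHS = ln(2)·ln(3) ≈ 0.7615.
B: fails at (1, 4) — LHS = cos(4)² + sin(1)² ≈ 1.135, RHS = 1.
C: holds — e.g. at (3, 5), both sides equal -16.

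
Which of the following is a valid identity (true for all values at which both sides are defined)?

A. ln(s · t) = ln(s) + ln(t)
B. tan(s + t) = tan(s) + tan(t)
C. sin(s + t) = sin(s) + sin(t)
A

A: holds — e.g. at (3, 4), both sides equal ln(12) ≈ 2.485.
B: fails at (1, 3) — LHS = tan(4) ≈ 1.158, RHS = tan(3) + tan(1) ≈ 1.415.
C: fails at (1, 5) — LHS = sin(6) ≈ -0.2794, RHS = sin(5) + sin(1) ≈ -0.1175.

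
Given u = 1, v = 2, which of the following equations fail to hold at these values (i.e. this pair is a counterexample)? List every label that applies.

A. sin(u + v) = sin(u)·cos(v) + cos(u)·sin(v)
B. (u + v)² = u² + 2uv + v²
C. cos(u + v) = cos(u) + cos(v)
Evaluating each claim at the given values:
A. LHS = sin(3) ≈ 0.1411, RHS = sin(1)·cos(2) + sin(2)·cos(1) ≈ 0.1411 → holds here (LHS = RHS)
B. LHS = 9, RHS = 9 → holds here (LHS = RHS)
C. LHS = cos(3) ≈ -0.99, RHS = cos(2) + cos(1) ≈ 0.1242 → fails here (LHS ≠ RHS)

Answer: C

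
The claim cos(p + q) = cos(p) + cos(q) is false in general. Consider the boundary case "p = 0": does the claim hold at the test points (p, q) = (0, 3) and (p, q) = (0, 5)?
At (0, 3): LHS = cos(3) ≈ -0.99 ≠ RHS = cos(3) + 1 ≈ 0.01001
At (0, 5): LHS = cos(5) ≈ 0.2837 ≠ RHS = cos(5) + 1 ≈ 1.284

Answer: No, fails at both test points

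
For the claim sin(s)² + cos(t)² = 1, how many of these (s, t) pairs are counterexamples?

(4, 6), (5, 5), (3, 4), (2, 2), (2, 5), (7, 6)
Testing each pair:
(4, 6): LHS = sin(4)² + cos(6)² ≈ 1.495, RHS = 1 → counterexample
(5, 5): LHS = cos(5)² + sin(5)² = 1, RHS = 1 → satisfies claim
(3, 4): LHS = sin(3)² + cos(4)² ≈ 0.4472, RHS = 1 → counterexample
(2, 2): LHS = cos(2)² + sin(2)² = 1, RHS = 1 → satisfies claim
(2, 5): LHS = cos(5)² + sin(2)² ≈ 0.9073, RHS = 1 → counterexample
(7, 6): LHS = sin(7)² + cos(6)² ≈ 1.354, RHS = 1 → counterexample

That makes 4 counterexamples.

Answer: 4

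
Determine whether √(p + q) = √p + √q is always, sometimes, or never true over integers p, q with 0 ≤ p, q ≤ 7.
Sometimes true

It holds at (p, q) = (0, 1) (both sides equal 1), but fails at (p, q) = (5, 7) (LHS = 2·√(3) ≈ 3.464, RHS = √(5) + √(7) ≈ 4.882).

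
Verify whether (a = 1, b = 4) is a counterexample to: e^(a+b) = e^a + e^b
Substituting a = 1, b = 4:
LHS = e^(1+4) = e^5 ≈ 148.4
RHS = e^1 + e^4 = e + e^4 ≈ 57.32

Since LHS ≠ RHS, this pair disproves the claim.

Answer: Yes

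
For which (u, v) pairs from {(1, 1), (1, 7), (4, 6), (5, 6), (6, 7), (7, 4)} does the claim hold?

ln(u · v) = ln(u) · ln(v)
Testing each pair:
(1, 1): LHS = 0, RHS = 0 → holds
(1, 7): LHS = ln(7) ≈ 1.946, RHS = 0 → fails
(4, 6): LHS = ln(24) ≈ 3.178, RHS = ln(4)·ln(6) ≈ 2.484 → fails
(5, 6): LHS = ln(30) ≈ 3.401, RHS = ln(5)·ln(6) ≈ 2.884 → fails
(6, 7): LHS = ln(42) ≈ 3.738, RHS = ln(6)·ln(7) ≈ 3.487 → fails
(7, 4): LHS = ln(28) ≈ 3.332, RHS = ln(4)·ln(7) ≈ 2.698 → fails

1 of 6 pairs satisfies the claim.

Answer: (1, 1)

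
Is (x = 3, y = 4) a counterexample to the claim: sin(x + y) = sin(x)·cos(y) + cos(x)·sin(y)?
No

Substituting x = 3, y = 4:
LHS = sin(3 + 4) = sin(7) ≈ 0.657
RHS = sin(3)·cos(4) + cos(3)·sin(4) = sin(3)·cos(4) + sin(4)·cos(3) ≈ 0.657

The sides agree, so this pair does not disprove the claim.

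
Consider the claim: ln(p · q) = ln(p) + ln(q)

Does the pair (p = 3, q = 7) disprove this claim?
No

Substituting p = 3, q = 7:
LHS = ln(3 · 7) = ln(21) ≈ 3.045
RHS = ln(3) + ln(7) ≈ 3.045

The sides agree, so this pair does not disprove the claim.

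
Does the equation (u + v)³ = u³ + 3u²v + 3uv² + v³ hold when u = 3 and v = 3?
Substituting u = 3, v = 3:

LHS = (3 + 3)³ = 216
RHS = 3³ + 3·3²·3 + 3·3·3² + 3³ = 216

LHS = RHS, so the equation holds at this point.

Answer: Holds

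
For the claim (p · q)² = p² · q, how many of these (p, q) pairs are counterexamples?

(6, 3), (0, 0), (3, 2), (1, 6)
Testing each pair:
(6, 3): LHS = 324, RHS = 108 → counterexample
(0, 0): LHS = 0, RHS = 0 → satisfies claim
(3, 2): LHS = 36, RHS = 18 → counterexample
(1, 6): LHS = 36, RHS = 6 → counterexample

That makes 3 counterexamples.

Answer: 3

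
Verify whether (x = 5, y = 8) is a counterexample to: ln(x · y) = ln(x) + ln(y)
Substituting x = 5, y = 8:
LHS = ln(5 · 8) = ln(40) ≈ 3.689
RHS = ln(5) + ln(8) ≈ 3.689

The sides agree, so this pair does not disprove the claim.

Answer: No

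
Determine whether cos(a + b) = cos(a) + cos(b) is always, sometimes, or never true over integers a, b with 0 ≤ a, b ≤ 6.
The claim fails for every pair in the range. For instance at (a, b) = (3, 0): LHS = cos(3) ≈ -0.99, RHS = cos(3) + 1 ≈ 0.01001.

Answer: Never true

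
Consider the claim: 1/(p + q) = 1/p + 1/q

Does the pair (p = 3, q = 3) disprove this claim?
Substituting p = 3, q = 3:
LHS = 1/(3 + 3) = 1/6
RHS = 1/3 + 1/3 = 2/3

Since LHS ≠ RHS, this pair disproves the claim.

Answer: Yes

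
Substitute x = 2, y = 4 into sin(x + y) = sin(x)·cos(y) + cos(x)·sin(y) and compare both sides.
LHS = sin(2 + 4) = sin(6) ≈ -0.2794
RHS = sin(2)·cos(4) + cos(2)·sin(4) = sin(2)·cos(4) + sin(4)·cos(2) ≈ -0.2794

LHS = RHS: the two sides agree.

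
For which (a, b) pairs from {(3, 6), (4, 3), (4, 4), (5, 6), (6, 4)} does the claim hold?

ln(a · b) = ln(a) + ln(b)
All pairs

Testing each pair:
(3, 6): LHS = ln(18) ≈ 2.89, RHS = ln(3) + ln(6) ≈ 2.89 → holds
(4, 3): LHS = ln(12) ≈ 2.485, RHS = ln(3) + ln(4) ≈ 2.485 → holds
(4, 4): LHS = ln(16) ≈ 2.773, RHS = 2·ln(4) ≈ 2.773 → holds
(5, 6): LHS = ln(30) ≈ 3.401, RHS = ln(5) + ln(6) ≈ 3.401 → holds
(6, 4): LHS = ln(24) ≈ 3.178, RHS = ln(4) + ln(6) ≈ 3.178 → holds

Every pair satisfies the claim.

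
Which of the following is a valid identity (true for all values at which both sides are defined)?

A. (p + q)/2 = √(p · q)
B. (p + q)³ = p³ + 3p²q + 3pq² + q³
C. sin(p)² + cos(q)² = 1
A: fails at (3, 7) — LHS = 5, RHS = √(21) ≈ 4.583.
B: holds — e.g. at (3, 7), both sides equal 1000.
C: fails at (2, 5) — LHS = cos(5)² + sin(2)² ≈ 0.9073, RHS = 1.

Answer: B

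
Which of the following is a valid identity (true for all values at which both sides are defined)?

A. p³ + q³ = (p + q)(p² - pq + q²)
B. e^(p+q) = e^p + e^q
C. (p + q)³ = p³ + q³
A: holds — e.g. at (0, 1), both sides equal 1.
B: fails at (1, 1) — LHS = e^2 ≈ 7.389, RHS = 2·e ≈ 5.437.
C: fails at (2, 3) — LHS = 125, RHS = 35.

Answer: A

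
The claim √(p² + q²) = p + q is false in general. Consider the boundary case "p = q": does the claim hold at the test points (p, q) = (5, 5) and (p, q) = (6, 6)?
No, fails at both test points

At (5, 5): LHS = 5·√(2) ≈ 7.071 ≠ RHS = 10
At (6, 6): LHS = 6·√(2) ≈ 8.485 ≠ RHS = 12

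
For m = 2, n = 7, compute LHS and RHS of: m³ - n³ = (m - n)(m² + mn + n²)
LHS = 2³ - 7³ = -335
RHS = (2 - 7)(2² + 2·7 + 7²) = -335

LHS = RHS: the two sides agree.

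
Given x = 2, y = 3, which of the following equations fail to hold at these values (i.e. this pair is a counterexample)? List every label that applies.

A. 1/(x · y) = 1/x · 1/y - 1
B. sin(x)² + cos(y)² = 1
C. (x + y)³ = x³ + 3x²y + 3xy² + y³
Evaluating each claim at the given values:
A. LHS = 1/6, RHS = -5/6 → fails here (LHS ≠ RHS)
B. LHS = sin(2)² + cos(3)² ≈ 1.807, RHS = 1 → fails here (LHS ≠ RHS)
C. LHS = 125, RHS = 125 → holds here (LHS = RHS)

Answer: A, B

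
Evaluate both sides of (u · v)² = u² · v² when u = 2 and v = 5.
LHS = (2 · 5)² = 100
RHS = 2² · 5² = 100

LHS = RHS: the two sides agree.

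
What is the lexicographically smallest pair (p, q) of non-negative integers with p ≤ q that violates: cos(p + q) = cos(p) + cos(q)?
(p, q) = (0, 0)

Substituting (0, 0) into the claim:
LHS = cos(0 + 0) = 1
RHS = cos(0) + cos(0) = 2

Since LHS ≠ RHS, this pair disproves the claim, and no lexicographically smaller pair (p ≤ q, non-negative integers) does.

For instance (2, 7) is also a counterexample (LHS = cos(9) ≈ -0.9111, RHS = cos(2) + cos(7) ≈ 0.3378), but it's lexicographically larger.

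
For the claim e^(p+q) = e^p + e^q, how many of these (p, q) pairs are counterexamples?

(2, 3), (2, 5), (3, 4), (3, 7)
Testing each pair:
(2, 3): LHS = e^5 ≈ 148.4, RHS = e^2 + e^3 ≈ 27.47 → counterexample
(2, 5): LHS = e^7 ≈ 1097, RHS = e^2 + e^5 ≈ 155.8 → counterexample
(3, 4): LHS = e^7 ≈ 1097, RHS = e^3 + e^4 ≈ 74.68 → counterexample
(3, 7): LHS = e^10 ≈ 22026.5, RHS = e^3 + e^7 ≈ 1117 → counterexample

That makes 4 counterexamples.

Answer: 4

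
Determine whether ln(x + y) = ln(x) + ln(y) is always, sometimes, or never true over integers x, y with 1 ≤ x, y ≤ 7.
It holds at (x, y) = (2, 2) (both sides equal ln(4) ≈ 1.386), but fails at (x, y) = (2, 6) (LHS = ln(8) ≈ 2.079, RHS = ln(2) + ln(6) ≈ 2.485).

Answer: Sometimes true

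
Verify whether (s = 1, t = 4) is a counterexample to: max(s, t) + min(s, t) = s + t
No

Substituting s = 1, t = 4:
LHS = max(1, 4) + min(1, 4) = 5
RHS = 1 + 4 = 5

The sides agree, so this pair does not disprove the claim.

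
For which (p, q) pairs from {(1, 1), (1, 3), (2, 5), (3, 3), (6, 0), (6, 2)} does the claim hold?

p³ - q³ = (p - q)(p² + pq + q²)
All pairs

Testing each pair:
(1, 1): LHS = 0, RHS = 0 → holds
(1, 3): LHS = -26, RHS = -26 → holds
(2, 5): LHS = -117, RHS = -117 → holds
(3, 3): LHS = 0, RHS = 0 → holds
(6, 0): LHS = 216, RHS = 216 → holds
(6, 2): LHS = 208, RHS = 208 → holds

Every pair satisfies the claim.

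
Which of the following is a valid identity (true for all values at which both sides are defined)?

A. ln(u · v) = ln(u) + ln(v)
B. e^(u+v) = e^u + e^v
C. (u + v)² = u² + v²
A

A: holds — e.g. at (4, 5), both sides equal ln(20) ≈ 2.996.
B: fails at (3, 3) — LHS = e^6 ≈ 403.4, RHS = 2·e^3 ≈ 40.17.
C: fails at (1, 5) — LHS = 36, RHS = 26.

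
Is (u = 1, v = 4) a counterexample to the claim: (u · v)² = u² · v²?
No

Substituting u = 1, v = 4:
LHS = (1 · 4)² = 16
RHS = 1² · 4² = 16

The sides agree, so this pair does not disprove the claim.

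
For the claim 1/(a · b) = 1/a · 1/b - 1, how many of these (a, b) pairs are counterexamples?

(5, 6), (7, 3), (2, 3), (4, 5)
Testing each pair:
(5, 6): LHS = 1/30, RHS = -29/30 → counterexample
(7, 3): LHS = 1/21, RHS = -20/21 → counterexample
(2, 3): LHS = 1/6, RHS = -5/6 → counterexample
(4, 5): LHS = 1/20, RHS = -19/20 → counterexample

That makes 4 counterexamples.

Answer: 4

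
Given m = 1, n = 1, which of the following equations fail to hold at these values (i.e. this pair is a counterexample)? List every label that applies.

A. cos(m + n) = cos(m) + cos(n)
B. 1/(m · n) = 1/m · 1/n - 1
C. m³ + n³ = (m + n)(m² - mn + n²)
A, B

Evaluating each claim at the given values:
A. LHS = cos(2) ≈ -0.4161, RHS = 2·cos(1) ≈ 1.081 → fails here (LHS ≠ RHS)
B. LHS = 1, RHS = 0 → fails here (LHS ≠ RHS)
C. LHS = 2, RHS = 2 → holds here (LHS = RHS)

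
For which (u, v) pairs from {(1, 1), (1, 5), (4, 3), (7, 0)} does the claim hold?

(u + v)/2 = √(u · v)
(1, 1)

Testing each pair:
(1, 1): LHS = 1, RHS = 1 → holds
(1, 5): LHS = 3, RHS = √(5) ≈ 2.236 → fails
(4, 3): LHS = 7/2, RHS = 2·√(3) ≈ 3.464 → fails
(7, 0): LHS = 7/2, RHS = 0 → fails

1 of 4 pairs satisfies the claim.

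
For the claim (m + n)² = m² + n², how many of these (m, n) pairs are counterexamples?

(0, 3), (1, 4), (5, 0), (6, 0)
1

Testing each pair:
(0, 3): LHS = 9, RHS = 9 → satisfies claim
(1, 4): LHS = 25, RHS = 17 → counterexample
(5, 0): LHS = 25, RHS = 25 → satisfies claim
(6, 0): LHS = 36, RHS = 36 → satisfies claim

That makes 1 counterexample.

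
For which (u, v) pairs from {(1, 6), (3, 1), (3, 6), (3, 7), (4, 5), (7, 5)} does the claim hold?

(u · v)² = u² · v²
Testing each pair:
(1, 6): LHS = 36, RHS = 36 → holds
(3, 1): LHS = 9, RHS = 9 → holds
(3, 6): LHS = 324, RHS = 324 → holds
(3, 7): LHS = 441, RHS = 441 → holds
(4, 5): LHS = 400, RHS = 400 → holds
(7, 5): LHS = 1225, RHS = 1225 → holds

Every pair satisfies the claim.

Answer: All pairs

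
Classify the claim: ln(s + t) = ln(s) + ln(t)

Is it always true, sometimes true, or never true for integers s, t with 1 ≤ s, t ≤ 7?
Sometimes true

It holds at (s, t) = (2, 2) (both sides equal ln(4) ≈ 1.386), but fails at (s, t) = (3, 7) (LHS = ln(10) ≈ 2.303, RHS = ln(3) + ln(7) ≈ 3.045).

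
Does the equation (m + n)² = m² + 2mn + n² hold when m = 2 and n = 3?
Substituting m = 2, n = 3:

LHS = (2 + 3)² = 25
RHS = 2² + 2·2·3 + 3² = 25

LHS = RHS, so the equation holds at this point.

Answer: Holds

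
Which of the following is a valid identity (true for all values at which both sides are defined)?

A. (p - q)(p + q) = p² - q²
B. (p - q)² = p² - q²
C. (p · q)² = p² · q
A

A: holds — e.g. at (1, 3), both sides equal -8.
B: fails at (0, 1) — LHS = 1, RHS = -1.
C: fails at (1, 3) — LHS = 9, RHS = 3.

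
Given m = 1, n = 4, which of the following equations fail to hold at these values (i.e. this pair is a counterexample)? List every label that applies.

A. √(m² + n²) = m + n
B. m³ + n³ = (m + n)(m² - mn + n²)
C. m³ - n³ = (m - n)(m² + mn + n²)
A

Evaluating each claim at the given values:
A. LHS = √(17) ≈ 4.123, RHS = 5 → fails here (LHS ≠ RHS)
B. LHS = 65, RHS = 65 → holds here (LHS = RHS)
C. LHS = -63, RHS = -63 → holds here (LHS = RHS)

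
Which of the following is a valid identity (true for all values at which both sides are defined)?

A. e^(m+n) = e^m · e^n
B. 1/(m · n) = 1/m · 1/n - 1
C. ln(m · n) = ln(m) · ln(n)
A: holds — e.g. at (3, 4), both sides equal e^7 ≈ 1097.
B: fails at (1, 5) — LHS = 1/5, RHS = -4/5.
C: fails at (5, 5) — LHS = ln(25) ≈ 3.219, RHS = ln(5)² ≈ 2.59.

Answer: A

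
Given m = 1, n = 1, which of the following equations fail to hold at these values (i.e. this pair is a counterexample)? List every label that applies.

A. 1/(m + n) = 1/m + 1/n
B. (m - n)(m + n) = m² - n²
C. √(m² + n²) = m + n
Evaluating each claim at the given values:
A. LHS = 1/2, RHS = 2 → fails here (LHS ≠ RHS)
B. LHS = 0, RHS = 0 → holds here (LHS = RHS)
C. LHS = √(2) ≈ 1.414, RHS = 2 → fails here (LHS ≠ RHS)

Answer: A, C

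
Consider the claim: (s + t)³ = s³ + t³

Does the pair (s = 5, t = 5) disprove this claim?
Yes

Substituting s = 5, t = 5:
LHS = (5 + 5)³ = 1000
RHS = 5³ + 5³ = 250

Since LHS ≠ RHS, this pair disproves the claim.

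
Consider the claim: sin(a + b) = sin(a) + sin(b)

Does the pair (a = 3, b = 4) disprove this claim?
Yes

Substituting a = 3, b = 4:
LHS = sin(3 + 4) = sin(7) ≈ 0.657
RHS = sin(3) + sin(4) ≈ -0.6157

Since LHS ≠ RHS, this pair disproves the claim.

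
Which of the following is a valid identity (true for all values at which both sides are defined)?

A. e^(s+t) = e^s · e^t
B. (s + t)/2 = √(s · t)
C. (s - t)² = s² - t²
A

A: holds — e.g. at (5, 5), both sides equal e^10 ≈ 22026.5.
B: fails at (5, 8) — LHS = 13/2, RHS = 2·√(10) ≈ 6.325.
C: fails at (2, 7) — LHS = 25, RHS = -45.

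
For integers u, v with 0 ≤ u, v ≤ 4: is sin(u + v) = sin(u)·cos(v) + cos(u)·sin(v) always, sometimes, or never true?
Always true

The identity holds for every pair in the range. For instance at (u, v) = (2, 2): both sides equal sin(4) ≈ -0.7568.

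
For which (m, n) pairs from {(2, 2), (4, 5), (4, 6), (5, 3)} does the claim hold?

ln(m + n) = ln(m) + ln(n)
(2, 2)

Testing each pair:
(2, 2): LHS = ln(4) ≈ 1.386, RHS = 2·ln(2) ≈ 1.386 → holds
(4, 5): LHS = ln(9) ≈ 2.197, RHS = ln(4) + ln(5) ≈ 2.996 → fails
(4, 6): LHS = ln(10) ≈ 2.303, RHS = ln(4) + ln(6) ≈ 3.178 → fails
(5, 3): LHS = ln(8) ≈ 2.079, RHS = ln(3) + ln(5) ≈ 2.708 → fails

1 of 4 pairs satisfies the claim.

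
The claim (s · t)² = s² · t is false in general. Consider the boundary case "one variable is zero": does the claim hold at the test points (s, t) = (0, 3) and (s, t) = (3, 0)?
At (0, 3): LHS = 0, RHS = 0 → equal
At (3, 0): LHS = 0, RHS = 0 → equal

So the claim does hold at both of these boundary points, even though it is not an identity.

Answer: Yes, holds at both test points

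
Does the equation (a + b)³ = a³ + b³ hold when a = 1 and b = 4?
Fails

Substituting a = 1, b = 4:

LHS = (1 + 4)³ = 125
RHS = 1³ + 4³ = 65

LHS ≠ RHS, so the equation does not hold at this point.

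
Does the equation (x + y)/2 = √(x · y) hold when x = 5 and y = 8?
Fails

Substituting x = 5, y = 8:

LHS = (5 + 8)/2 = 13/2
RHS = √(5 · 8) = 2·√(10) ≈ 6.325

LHS ≠ RHS, so the equation does not hold at this point.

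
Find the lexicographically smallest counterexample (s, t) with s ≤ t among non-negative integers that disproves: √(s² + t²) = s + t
(s, t) = (1, 1)

Substituting (1, 1) into the claim:
LHS = √(1² + 1²) = √(2) ≈ 1.414
RHS = 1 + 1 = 2

Since LHS ≠ RHS, this pair disproves the claim, and no lexicographically smaller pair (s ≤ t, non-negative integers) does.

For instance (1, 5) is also a counterexample (LHS = √(26) ≈ 5.099, RHS = 6), but it's lexicographically larger.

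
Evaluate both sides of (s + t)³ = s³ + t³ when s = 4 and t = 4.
LHS = (4 + 4)³ = 512
RHS = 4³ + 4³ = 128

LHS ≠ RHS, so the equation does not hold here.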